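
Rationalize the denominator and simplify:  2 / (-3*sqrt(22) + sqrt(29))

Multiply numerator and denominator by sqrt(29) + 3*sqrt(22).
Denominator becomes -169; numerator becomes 2*sqrt(29) + 6*sqrt(22).

(-6*sqrt(22) - 2*sqrt(29))/169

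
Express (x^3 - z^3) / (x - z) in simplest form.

x^2 + x*z + z^2

Factor as (a-b)(a^2+ab+b^2) with a=x, b=z.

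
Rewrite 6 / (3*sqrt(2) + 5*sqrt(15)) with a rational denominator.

(-6*sqrt(2) + 10*sqrt(15))/119

Multiply numerator and denominator by -3*sqrt(2) + 5*sqrt(15).
Denominator becomes 357; numerator becomes -18*sqrt(2) + 30*sqrt(15).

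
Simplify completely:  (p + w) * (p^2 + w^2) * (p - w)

p^4 - w^4

(p+w)(p-w) = p^2 - w^2; continue pairing.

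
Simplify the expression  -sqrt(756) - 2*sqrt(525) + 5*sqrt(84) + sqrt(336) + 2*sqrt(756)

10*sqrt(21)

sqrt(756) = 6*sqrt(21); 2*sqrt(525) = 10*sqrt(21); 5*sqrt(84) = 10*sqrt(21); sqrt(336) = 4*sqrt(21); 2*sqrt(756) = 12*sqrt(21)
Combine: (-6 - 10 + 10 + 4 + 12)·sqrt(21) = 10*sqrt(21)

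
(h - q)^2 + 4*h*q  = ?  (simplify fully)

(h + q)^2

After expansion: h^2 + 2*h*q + q^2 — a perfect-square trinomial.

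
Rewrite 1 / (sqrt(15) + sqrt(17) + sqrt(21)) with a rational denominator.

(-6*sqrt(595) + 11*sqrt(21) + 19*sqrt(17) + 23*sqrt(15))/899

Group as (sqrt(17) + sqrt(21)) + sqrt(15); multiply by (sqrt(17) + sqrt(21)) - sqrt(15), then rationalise the remaining surd.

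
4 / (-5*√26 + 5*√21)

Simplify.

(-4*√26 - 4*√21)/25

Multiply numerator and denominator by 5*√21 + 5*√26.
Denominator becomes -125; numerator becomes 20*√21 + 20*√26.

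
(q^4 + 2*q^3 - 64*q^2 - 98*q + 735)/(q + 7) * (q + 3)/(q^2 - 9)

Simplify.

q^2 - 2*q - 35

Factor: q^4 + 2*q^3 - 64*q^2 - 98*q + 735 = (q + 5)*(q - 7)*(q + 7)*(q - 3);  q^2 - 9 = (q - 3)*(q + 3)
Cancel the common factors (q + 3), (q + 7), (q - 3).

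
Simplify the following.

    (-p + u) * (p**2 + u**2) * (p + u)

-p**4 + u**4

(u+p)(u-p) = -p**2 + u**2; continue pairing.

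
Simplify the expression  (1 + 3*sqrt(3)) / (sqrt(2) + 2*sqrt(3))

(-3*sqrt(6) - sqrt(2) + 2*sqrt(3) + 18)/10

Multiply numerator and denominator by -sqrt(2) + 2*sqrt(3).
Denominator becomes 10; numerator becomes -3*sqrt(6) - sqrt(2) + 2*sqrt(3) + 18.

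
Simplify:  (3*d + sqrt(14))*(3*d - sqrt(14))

9*d^2 - 14

Product of conjugates: (P+Q)(P-Q) = P^2 - Q^2.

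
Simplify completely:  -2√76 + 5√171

2√76 = 4*√19; 5√171 = 15*√19
Combine: (-4 + 15)·√19 = 11*√19

11*√19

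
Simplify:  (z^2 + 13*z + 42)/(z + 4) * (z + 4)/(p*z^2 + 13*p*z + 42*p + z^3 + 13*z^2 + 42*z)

1/(p + z)

Factor: z^2 + 13*z + 42 = (z + 7)*(z + 6);  p*z^2 + 13*p*z + 42*p + z^3 + 13*z^2 + 42*z = (p + z)*(z + 7)*(z + 6)
Cancel the common factors (z + 6), (z + 7), (z + 4).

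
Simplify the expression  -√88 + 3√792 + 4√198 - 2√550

√88 = 2*√22; 3√792 = 18*√22; 4√198 = 12*√22; 2√550 = 10*√22
Combine: (-2 + 18 + 12 - 10)·√22 = 18*√22

18*√22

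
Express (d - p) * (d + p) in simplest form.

(d+p)(d-p) = d^2 - p^2.

d^2 - p^2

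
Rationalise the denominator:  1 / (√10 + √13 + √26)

Group as (√10 + √13) + √26; multiply by (√10 + √13) - √26, then rationalise the remaining surd.

(-52*√5 - 3*√26 + 23*√13 + 29*√10)/511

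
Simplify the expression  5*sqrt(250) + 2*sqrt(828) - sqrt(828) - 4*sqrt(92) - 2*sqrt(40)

5*sqrt(250) = 25*sqrt(10); 2*sqrt(828) = 12*sqrt(23); sqrt(828) = 6*sqrt(23); 4*sqrt(92) = 8*sqrt(23); 2*sqrt(40) = 4*sqrt(10)

-2*sqrt(23) + 21*sqrt(10)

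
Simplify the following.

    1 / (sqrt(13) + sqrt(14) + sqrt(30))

(-4*sqrt(1365) - 3*sqrt(30) + 29*sqrt(14) + 31*sqrt(13))/719

Group as (sqrt(13) + sqrt(30)) + sqrt(14); multiply by (sqrt(13) + sqrt(30)) - sqrt(14), then rationalise the remaining surd.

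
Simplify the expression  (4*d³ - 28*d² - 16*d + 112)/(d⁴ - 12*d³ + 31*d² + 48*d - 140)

Factor: 4*d³ - 28*d² - 16*d + 112 = 4·(d - 7)·(d - 2)·(d + 2);  d⁴ - 12*d³ + 31*d² + 48*d - 140 = (d - 7)·(d - 5)·(d + 2)·(d - 2)
Cancel the common factors (d - 2), (d + 2), (d - 7).

4/(d - 5)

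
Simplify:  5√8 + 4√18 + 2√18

5√8 = 10*√2; 4√18 = 12*√2; 2√18 = 6*√2
Combine: (10 + 12 + 6)·√2 = 28*√2

28*√2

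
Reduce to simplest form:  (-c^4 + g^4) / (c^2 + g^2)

-c^4 + g^4 factors as -(c - g)*(c + g)*(c^2 + g^2).

-c^2 + g^2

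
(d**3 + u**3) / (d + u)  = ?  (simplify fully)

d**2 - d*u + u**2

Apply the sum-of-cubes factorisation and cancel (d + u).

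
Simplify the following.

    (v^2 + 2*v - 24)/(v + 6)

v - 4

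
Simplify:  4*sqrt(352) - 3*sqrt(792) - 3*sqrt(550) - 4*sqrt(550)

-37*sqrt(22)

4*sqrt(352) = 16*sqrt(22); 3*sqrt(792) = 18*sqrt(22); 3*sqrt(550) = 15*sqrt(22); 4*sqrt(550) = 20*sqrt(22)
Combine: (16 - 18 - 15 - 20)·sqrt(22) = -37*sqrt(22)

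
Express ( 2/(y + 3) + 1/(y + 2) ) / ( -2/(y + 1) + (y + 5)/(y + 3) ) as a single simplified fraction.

Numerator: 2/(y + 3) + 1/(y + 2) = (3*y + 7)/(y² + 5*y + 6)
Denominator: -2/(y + 1) + (y + 5)/(y + 3) = (y² + 4*y - 1)/(y² + 4*y + 3)
Divide: ((3*y + 7)/(y² + 5*y + 6)) · ((y² + 4*y + 3)/(y² + 4*y - 1)) = (3*y² + 10*y + 7)/(y³ + 6*y² + 7*y - 2)

(3*y² + 10*y + 7)/(y³ + 6*y² + 7*y - 2)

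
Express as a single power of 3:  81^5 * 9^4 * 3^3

3^31

81^5 = 3^20; 9^4 = 3^8; 3^3 = 3^3
Combine exponents: 3^31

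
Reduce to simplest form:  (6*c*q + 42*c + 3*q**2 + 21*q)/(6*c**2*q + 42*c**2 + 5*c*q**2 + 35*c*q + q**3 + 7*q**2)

3/(3*c + q)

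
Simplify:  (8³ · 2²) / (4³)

2^5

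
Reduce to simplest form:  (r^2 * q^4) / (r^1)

Quotient: r^1 * q^4

q^4*r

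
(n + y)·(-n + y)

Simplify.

Product of conjugates: (P+Q)(P-Q) = P^2 - Q^2.

-n² + y²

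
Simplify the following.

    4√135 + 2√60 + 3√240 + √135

31*√15

4√135 = 12*√15; 2√60 = 4*√15; 3√240 = 12*√15; √135 = 3*√15
Combine: (12 + 4 + 12 + 3)·√15 = 31*√15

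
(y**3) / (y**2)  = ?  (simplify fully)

y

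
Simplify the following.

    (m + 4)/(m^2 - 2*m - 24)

1/(m - 6)

Factor: m^2 - 2*m - 24 = (m - 6)*(m + 4)
Cancel the common factor (m + 4).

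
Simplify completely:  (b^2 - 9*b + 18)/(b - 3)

b - 6

Factor: b^2 - 9*b + 18 = (b - 3)*(b - 6)
Cancel the common factor (b - 3).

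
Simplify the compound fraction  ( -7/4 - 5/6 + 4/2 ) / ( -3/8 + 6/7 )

Numerator: -7/4 - 5/6 + 4/2 = -7/12
Denominator: -3/8 + 6/7 = 27/56
Divide: (-7/12) · (56/27) = -98/81

-98/81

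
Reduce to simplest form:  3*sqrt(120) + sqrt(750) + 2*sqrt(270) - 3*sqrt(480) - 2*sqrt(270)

-sqrt(30)

3*sqrt(120) = 6*sqrt(30); sqrt(750) = 5*sqrt(30); 2*sqrt(270) = 6*sqrt(30); 3*sqrt(480) = 12*sqrt(30); 2*sqrt(270) = 6*sqrt(30)
Combine: (6 + 5 + 6 - 12 - 6)·sqrt(30) = -sqrt(30)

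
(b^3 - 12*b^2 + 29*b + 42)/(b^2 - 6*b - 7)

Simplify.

b - 6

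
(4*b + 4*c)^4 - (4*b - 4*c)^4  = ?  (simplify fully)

2048*b*c*(b^2 + c^2)

Binomially expand both and collect terms in (4*b), (4*c).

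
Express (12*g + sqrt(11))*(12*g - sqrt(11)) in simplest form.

Product of conjugates: (P+Q)(P-Q) = P^2 - Q^2.

144*g^2 - 11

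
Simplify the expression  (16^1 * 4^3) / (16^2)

16^1 = 2^4; 4^3 = 2^6; 16^2 = 2^8
Combine exponents: 2^2

2^2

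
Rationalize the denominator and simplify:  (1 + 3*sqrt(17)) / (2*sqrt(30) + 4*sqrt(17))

(-3*sqrt(510) - sqrt(30) + 2*sqrt(17) + 102)/76

Multiply numerator and denominator by -2*sqrt(30) + 4*sqrt(17).
Denominator becomes 152; numerator becomes -6*sqrt(510) - 2*sqrt(30) + 4*sqrt(17) + 204.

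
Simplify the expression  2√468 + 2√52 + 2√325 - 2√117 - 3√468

2*√13

2√468 = 12*√13; 2√52 = 4*√13; 2√325 = 10*√13; 2√117 = 6*√13; 3√468 = 18*√13
Combine: (12 + 4 + 10 - 6 - 18)·√13 = 2*√13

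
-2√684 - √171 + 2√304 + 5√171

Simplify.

8*√19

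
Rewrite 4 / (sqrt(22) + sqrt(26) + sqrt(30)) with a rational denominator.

(-4*sqrt(4290) + 18*sqrt(30) + 26*sqrt(26) + 34*sqrt(22))/491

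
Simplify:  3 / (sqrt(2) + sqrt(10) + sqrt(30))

Group as (sqrt(2) + sqrt(30)) + sqrt(10); multiply by (sqrt(2) + sqrt(30)) - sqrt(10), then rationalise the remaining surd.

(-33*sqrt(10) - 57*sqrt(2) + 30*sqrt(6) + 27*sqrt(30))/122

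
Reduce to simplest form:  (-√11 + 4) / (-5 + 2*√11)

Multiply numerator and denominator by -2*√11 - 5.
Denominator becomes -19; numerator becomes -3*√11 + 2.

(-2 + 3*√11)/19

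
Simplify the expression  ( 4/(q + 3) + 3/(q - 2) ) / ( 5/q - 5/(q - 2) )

Numerator: 4/(q + 3) + 3/(q - 2) = (7*q + 1)/(q^2 + q - 6)
Denominator: 5/q - 5/(q - 2) = -10/(q^2 - 2*q)
Divide: ((7*q + 1)/(q^2 + q - 6)) · (-q^2/10 + q/5) = (-7*q^2 - q)/(10*q + 30)

(-7*q^2 - q)/(10*q + 30)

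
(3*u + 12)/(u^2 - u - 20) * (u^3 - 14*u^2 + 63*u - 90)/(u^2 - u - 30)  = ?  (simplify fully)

Factor: 3*u + 12 = 3*(u + 4);  u^2 - u - 20 = (u - 5)*(u + 4);  u^3 - 14*u^2 + 63*u - 90 = (u - 6)*(u - 3)*(u - 5);  u^2 - u - 30 = (u - 6)*(u + 5)
Cancel the common factors (u - 5), (u - 6), (u + 4).

(3*u - 9)/(u + 5)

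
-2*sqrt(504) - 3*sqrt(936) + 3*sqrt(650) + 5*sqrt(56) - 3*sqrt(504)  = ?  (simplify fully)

2*sqrt(504) = 12*sqrt(14); 3*sqrt(936) = 18*sqrt(26); 3*sqrt(650) = 15*sqrt(26); 5*sqrt(56) = 10*sqrt(14); 3*sqrt(504) = 18*sqrt(14)

-20*sqrt(14) - 3*sqrt(26)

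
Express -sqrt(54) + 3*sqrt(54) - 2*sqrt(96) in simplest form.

sqrt(54) = 3*sqrt(6); 3*sqrt(54) = 9*sqrt(6); 2*sqrt(96) = 8*sqrt(6)
Combine: (-3 + 9 - 8)·sqrt(6) = -2*sqrt(6)

-2*sqrt(6)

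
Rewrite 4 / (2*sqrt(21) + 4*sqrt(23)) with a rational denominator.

(-2*sqrt(21) + 4*sqrt(23))/71

Multiply numerator and denominator by -4*sqrt(23) + 2*sqrt(21).
Denominator becomes -284; numerator becomes -16*sqrt(23) + 8*sqrt(21).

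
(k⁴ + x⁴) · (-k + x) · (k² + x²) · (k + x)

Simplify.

(x+k)(x-k) = -k² + x²; continue pairing.

-k⁸ + x⁸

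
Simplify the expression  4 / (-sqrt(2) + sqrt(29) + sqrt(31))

Group as (sqrt(29) + sqrt(31)) - sqrt(2); multiply by (sqrt(29) + sqrt(31)) + sqrt(2), then rationalise the remaining surd.

(-29*sqrt(2) + 2*sqrt(29) + sqrt(1798))/29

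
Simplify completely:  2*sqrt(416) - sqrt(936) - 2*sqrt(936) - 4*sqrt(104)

2*sqrt(416) = 8*sqrt(26); sqrt(936) = 6*sqrt(26); 2*sqrt(936) = 12*sqrt(26); 4*sqrt(104) = 8*sqrt(26)
Combine: (8 - 6 - 12 - 8)·sqrt(26) = -18*sqrt(26)

-18*sqrt(26)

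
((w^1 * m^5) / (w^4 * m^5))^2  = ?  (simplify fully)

Inside the bracket: (w^-3)
Raise to the power 2: (w^-6)

w^(-6)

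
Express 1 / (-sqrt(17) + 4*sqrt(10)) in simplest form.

(sqrt(17) + 4*sqrt(10))/143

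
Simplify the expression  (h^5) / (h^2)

Quotient: h^3

h^3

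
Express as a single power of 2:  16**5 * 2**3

2**23

16**5 = 2**20; 2**3 = 2**3
Combine exponents: 2**23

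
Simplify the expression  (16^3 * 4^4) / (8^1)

2^17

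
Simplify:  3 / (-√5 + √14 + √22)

(-93*√5 - 9*√22 + 39*√14 + 12*√385)/271

Group as (√14 + √22) - √5; multiply by (√14 + √22) + √5, then rationalise the remaining surd.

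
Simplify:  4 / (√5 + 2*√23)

Multiply numerator and denominator by -2*√23 + √5.
Denominator becomes -87; numerator becomes -8*√23 + 4*√5.

(-4*√5 + 8*√23)/87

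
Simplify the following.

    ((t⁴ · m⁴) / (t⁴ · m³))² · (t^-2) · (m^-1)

Inside the bracket: m¹
Raise to the power 2: m²
Multiply by (t^-2) · (m^-1): add exponents.

m/t²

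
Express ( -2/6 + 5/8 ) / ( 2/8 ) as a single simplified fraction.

7/6

Numerator: -2/6 + 5/8 = 7/24
Denominator: 2/8 = 1/4
Divide: (7/24) · (4) = 7/6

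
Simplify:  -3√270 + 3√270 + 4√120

8*√30

3√270 = 9*√30; 3√270 = 9*√30; 4√120 = 8*√30
Combine: (-9 + 9 + 8)·√30 = 8*√30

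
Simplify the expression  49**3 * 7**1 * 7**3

49**3 = 7**6; 7**1 = 7**1; 7**3 = 7**3
Combine exponents: 7**10

7**10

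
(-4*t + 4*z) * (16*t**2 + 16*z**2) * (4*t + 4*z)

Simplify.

Telescope via difference of squares: ((4*z)+(4*t))((4*z)-(4*t)) = -16*t**2 + 16*z**2, then repeat with the next factor.

-256*t**4 + 256*z**4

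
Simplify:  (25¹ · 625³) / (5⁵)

25¹ = 5^2; 625³ = 5^12; 5⁵ = 5^5
Combine exponents: 5^9

5^9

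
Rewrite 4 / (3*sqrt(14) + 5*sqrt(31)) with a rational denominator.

(-12*sqrt(14) + 20*sqrt(31))/649

Multiply numerator and denominator by -5*sqrt(31) + 3*sqrt(14).
Denominator becomes -649; numerator becomes -20*sqrt(31) + 12*sqrt(14).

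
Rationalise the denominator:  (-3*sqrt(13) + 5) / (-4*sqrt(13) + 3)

Multiply numerator and denominator by 3 + 4*sqrt(13).
Denominator becomes -199; numerator becomes -141 + 11*sqrt(13).

(-11*sqrt(13) + 141)/199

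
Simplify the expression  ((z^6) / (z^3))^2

Inside the bracket: z^3
Raise to the power 2: z^6

z^6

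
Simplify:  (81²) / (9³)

3^2

81² = 3^8; 9³ = 3^6
Combine exponents: 3^2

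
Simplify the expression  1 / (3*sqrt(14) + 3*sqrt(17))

(-sqrt(14) + sqrt(17))/9

Multiply numerator and denominator by -3*sqrt(17) + 3*sqrt(14).
Denominator becomes -27; numerator becomes -3*sqrt(17) + 3*sqrt(14).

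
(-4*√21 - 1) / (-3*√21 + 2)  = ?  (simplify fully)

(11*√21 + 254)/185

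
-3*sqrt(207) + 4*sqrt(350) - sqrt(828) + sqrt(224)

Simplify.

-15*sqrt(23) + 24*sqrt(14)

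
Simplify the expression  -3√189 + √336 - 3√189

3√189 = 9*√21; √336 = 4*√21; 3√189 = 9*√21
Combine: (-9 + 4 - 9)·√21 = -14*√21

-14*√21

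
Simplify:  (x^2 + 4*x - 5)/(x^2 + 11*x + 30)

(x - 1)/(x + 6)

Factor: x^2 + 4*x - 5 = (x + 5)*(x - 1);  x^2 + 11*x + 30 = (x + 5)*(x + 6)
Cancel the common factor (x + 5).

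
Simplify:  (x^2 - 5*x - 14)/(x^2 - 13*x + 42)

(x + 2)/(x - 6)

Factor: x^2 - 5*x - 14 = (x - 7)*(x + 2);  x^2 - 13*x + 42 = (x - 6)*(x - 7)
Cancel the common factor (x - 7).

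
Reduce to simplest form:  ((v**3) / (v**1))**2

Inside the bracket: v**2
Raise to the power 2: v**4

v**4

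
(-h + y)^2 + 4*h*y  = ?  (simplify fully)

(h + y)^2

Expand the square and combine the 4*h*y term.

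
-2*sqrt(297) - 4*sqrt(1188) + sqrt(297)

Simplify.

-27*sqrt(33)

2*sqrt(297) = 6*sqrt(33); 4*sqrt(1188) = 24*sqrt(33); sqrt(297) = 3*sqrt(33)
Combine: (-6 - 24 + 3)·sqrt(33) = -27*sqrt(33)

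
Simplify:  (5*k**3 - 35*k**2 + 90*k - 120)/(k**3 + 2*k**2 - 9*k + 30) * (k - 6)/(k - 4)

Factor: 5*k**3 - 35*k**2 + 90*k - 120 = 5*(k - 4)*(k**2 - 3*k + 6);  k**3 + 2*k**2 - 9*k + 30 = (k + 5)*(k**2 - 3*k + 6)
Cancel the common factors (k**2 - 3*k + 6), (k - 4).

(5*k - 30)/(k + 5)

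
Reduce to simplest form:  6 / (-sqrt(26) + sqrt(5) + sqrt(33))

(-6*sqrt(26) - sqrt(33) + 27*sqrt(5) + sqrt(4290))/43

Group as (sqrt(5) + sqrt(33)) - sqrt(26); multiply by (sqrt(5) + sqrt(33)) + sqrt(26), then rationalise the remaining surd.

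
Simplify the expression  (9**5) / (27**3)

9**5 = 3**10; 27**3 = 3**9
Combine exponents: 3**1

3**1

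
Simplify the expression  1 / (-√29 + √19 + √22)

Group as (√19 + √22) - √29; multiply by (√19 + √22) + √29, then rationalise the remaining surd.

(-6*√29 + 13*√22 + 16*√19 + √12122)/764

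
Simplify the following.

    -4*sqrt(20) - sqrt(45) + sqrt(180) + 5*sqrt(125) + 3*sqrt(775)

20*sqrt(5) + 15*sqrt(31)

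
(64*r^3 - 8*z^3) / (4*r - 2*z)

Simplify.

Factor as (a-b)(a^2+ab+b^2) with a=(4*r), b=(2*z).

16*r^2 + 8*r*z + 4*z^2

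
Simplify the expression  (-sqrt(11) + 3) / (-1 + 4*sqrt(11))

(-41 + 11*sqrt(11))/175

Multiply numerator and denominator by -4*sqrt(11) - 1.
Denominator becomes -175; numerator becomes -11*sqrt(11) + 41.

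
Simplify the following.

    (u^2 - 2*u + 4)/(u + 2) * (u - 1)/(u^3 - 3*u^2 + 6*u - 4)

Factor: u^3 - 3*u^2 + 6*u - 4 = (u^2 - 2*u + 4)*(u - 1)
Cancel the common factors (u^2 - 2*u + 4), (u - 1).

1/(u + 2)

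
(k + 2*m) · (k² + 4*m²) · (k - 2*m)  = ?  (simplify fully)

Pair the conjugate factors: (k+(2*m))(k-(2*m)) = k² - 4*m², then repeat with the next factor.

k⁴ - 16*m⁴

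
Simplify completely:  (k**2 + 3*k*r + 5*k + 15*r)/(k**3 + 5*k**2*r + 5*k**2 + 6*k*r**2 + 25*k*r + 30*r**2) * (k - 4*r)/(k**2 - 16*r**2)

1/(k**2 + 6*k*r + 8*r**2)

Factor: k**2 + 3*k*r + 5*k + 15*r = (k + 5)*(k + 3*r);  k**3 + 5*k**2*r + 5*k**2 + 6*k*r**2 + 25*k*r + 30*r**2 = (k + 5)*(k + 2*r)*(k + 3*r);  k**2 - 16*r**2 = (k + 4*r)*(k - 4*r)
Cancel the common factors (k - 4*r), (k + 3*r), (k + 5).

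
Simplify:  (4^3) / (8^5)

2^(-9)

4^3 = 2^6; 8^5 = 2^15
Combine exponents: 2^(-9)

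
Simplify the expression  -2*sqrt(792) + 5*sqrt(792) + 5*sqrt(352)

2*sqrt(792) = 12*sqrt(22); 5*sqrt(792) = 30*sqrt(22); 5*sqrt(352) = 20*sqrt(22)
Combine: (-12 + 30 + 20)·sqrt(22) = 38*sqrt(22)

38*sqrt(22)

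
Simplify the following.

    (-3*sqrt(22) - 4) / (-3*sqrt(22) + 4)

(12*sqrt(22) + 107)/91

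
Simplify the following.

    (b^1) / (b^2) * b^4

Quotient: (b^-1)
Multiply by b^4: add exponents.

b^3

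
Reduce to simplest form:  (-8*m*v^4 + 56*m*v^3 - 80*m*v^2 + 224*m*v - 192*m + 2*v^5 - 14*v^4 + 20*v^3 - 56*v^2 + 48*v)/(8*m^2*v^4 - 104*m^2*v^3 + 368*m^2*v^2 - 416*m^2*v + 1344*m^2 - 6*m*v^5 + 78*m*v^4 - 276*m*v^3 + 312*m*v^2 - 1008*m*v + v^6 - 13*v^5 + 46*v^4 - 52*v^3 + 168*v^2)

(2*v - 2)/(-2*m*v + 14*m + v^2 - 7*v)

Factor: -8*m*v^4 + 56*m*v^3 - 80*m*v^2 + 224*m*v - 192*m + 2*v^5 - 14*v^4 + 20*v^3 - 56*v^2 + 48*v = 2*(v^2 + 4)*(-4*m + v)*(v - 6)*(v - 1);  8*m^2*v^4 - 104*m^2*v^3 + 368*m^2*v^2 - 416*m^2*v + 1344*m^2 - 6*m*v^5 + 78*m*v^4 - 276*m*v^3 + 312*m*v^2 - 1008*m*v + v^6 - 13*v^5 + 46*v^4 - 52*v^3 + 168*v^2 = (v - 6)*(v - 7)*(v^2 + 4)*(-2*m + v)*(-4*m + v)
Cancel the common factors (v^2 + 4), (v - 6), (-4*m + v).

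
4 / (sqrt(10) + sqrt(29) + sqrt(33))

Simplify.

(-2*sqrt(9570) + 6*sqrt(33) + 14*sqrt(29) + 52*sqrt(10))/281

Group as (sqrt(10) + sqrt(29)) + sqrt(33); multiply by (sqrt(10) + sqrt(29)) - sqrt(33), then rationalise the remaining surd.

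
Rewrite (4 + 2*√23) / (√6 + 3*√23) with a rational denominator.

Multiply numerator and denominator by -√6 + 3*√23.
Denominator becomes 201; numerator becomes -2*√138 - 4*√6 + 12*√23 + 138.

(-2*√138 - 4*√6 + 12*√23 + 138)/201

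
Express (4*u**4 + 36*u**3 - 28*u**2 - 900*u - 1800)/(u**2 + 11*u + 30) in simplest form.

4*u**2 - 8*u - 60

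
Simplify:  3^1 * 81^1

3^5

3^1 = 3^1; 81^1 = 3^4
Combine exponents: 3^5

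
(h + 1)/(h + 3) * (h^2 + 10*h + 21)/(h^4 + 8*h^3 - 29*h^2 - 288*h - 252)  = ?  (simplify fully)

Factor: h^2 + 10*h + 21 = (h + 3)*(h + 7);  h^4 + 8*h^3 - 29*h^2 - 288*h - 252 = (h + 7)*(h + 6)*(h + 1)*(h - 6)
Cancel the common factors (h + 3), (h + 1), (h + 7).

1/(h^2 - 36)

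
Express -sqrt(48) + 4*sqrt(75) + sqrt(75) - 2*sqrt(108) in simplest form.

9*sqrt(3)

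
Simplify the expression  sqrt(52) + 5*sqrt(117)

sqrt(52) = 2*sqrt(13); 5*sqrt(117) = 15*sqrt(13)
Combine: (2 + 15)·sqrt(13) = 17*sqrt(13)

17*sqrt(13)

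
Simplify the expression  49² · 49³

7^10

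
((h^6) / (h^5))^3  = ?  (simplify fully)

h^3

Inside the bracket: h^1
Raise to the power 3: h^3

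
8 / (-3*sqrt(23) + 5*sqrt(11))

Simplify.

Multiply numerator and denominator by 3*sqrt(23) + 5*sqrt(11).
Denominator becomes 68; numerator becomes 24*sqrt(23) + 40*sqrt(11).

(6*sqrt(23) + 10*sqrt(11))/17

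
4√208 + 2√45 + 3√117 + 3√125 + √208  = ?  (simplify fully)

4√208 = 16*√13; 2√45 = 6*√5; 3√117 = 9*√13; 3√125 = 15*√5; √208 = 4*√13

21*√5 + 29*√13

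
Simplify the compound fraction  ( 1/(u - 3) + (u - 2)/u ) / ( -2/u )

(-u**2 + 4*u - 6)/(2*u - 6)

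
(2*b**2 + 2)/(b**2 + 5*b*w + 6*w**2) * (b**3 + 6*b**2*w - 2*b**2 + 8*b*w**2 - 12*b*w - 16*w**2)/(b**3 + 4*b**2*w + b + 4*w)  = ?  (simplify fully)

Factor: 2*b**2 + 2 = 2*(b**2 + 1);  b**2 + 5*b*w + 6*w**2 = (b + 2*w)*(b + 3*w);  b**3 + 6*b**2*w - 2*b**2 + 8*b*w**2 - 12*b*w - 16*w**2 = (b - 2)*(b + 2*w)*(b + 4*w);  b**3 + 4*b**2*w + b + 4*w = (b + 4*w)*(b**2 + 1)
Cancel the common factors (b**2 + 1), (b + 4*w), (b + 2*w).

(2*b - 4)/(b + 3*w)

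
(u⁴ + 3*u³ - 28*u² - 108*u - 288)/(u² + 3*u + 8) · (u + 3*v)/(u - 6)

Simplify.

Factor: u⁴ + 3*u³ - 28*u² - 108*u - 288 = (u + 6)·(u - 6)·(u² + 3*u + 8)
Cancel the common factors (u² + 3*u + 8), (u - 6).

u² + 3*u*v + 6*u + 18*v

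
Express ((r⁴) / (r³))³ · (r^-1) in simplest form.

r²

Inside the bracket: r¹
Raise to the power 3: r³
Multiply by (r^-1): add exponents.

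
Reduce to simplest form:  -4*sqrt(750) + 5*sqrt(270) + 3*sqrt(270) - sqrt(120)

4*sqrt(750) = 20*sqrt(30); 5*sqrt(270) = 15*sqrt(30); 3*sqrt(270) = 9*sqrt(30); sqrt(120) = 2*sqrt(30)
Combine: (-20 + 15 + 9 - 2)·sqrt(30) = 2*sqrt(30)

2*sqrt(30)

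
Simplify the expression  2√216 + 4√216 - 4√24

2√216 = 12*√6; 4√216 = 24*√6; 4√24 = 8*√6
Combine: (12 + 24 - 8)·√6 = 28*√6

28*√6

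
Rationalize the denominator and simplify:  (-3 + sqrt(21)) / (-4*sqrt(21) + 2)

Multiply numerator and denominator by 2 + 4*sqrt(21).
Denominator becomes -332; numerator becomes -10*sqrt(21) + 78.

(-39 + 5*sqrt(21))/166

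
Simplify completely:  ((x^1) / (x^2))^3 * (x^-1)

Inside the bracket: (x^-1)
Raise to the power 3: (x^-3)
Multiply by (x^-1): add exponents.

x^(-4)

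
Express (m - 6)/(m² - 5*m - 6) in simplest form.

Factor: m² - 5*m - 6 = (m - 6)·(m + 1)
Cancel the common factor (m - 6).

1/(m + 1)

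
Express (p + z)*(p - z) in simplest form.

Difference of squares with P = p, Q = z.

p^2 - z^2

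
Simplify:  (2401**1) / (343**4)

7**(-8)

2401**1 = 7**4; 343**4 = 7**12
Combine exponents: 7**(-8)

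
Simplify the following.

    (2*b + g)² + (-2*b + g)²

8*b² + 2*g²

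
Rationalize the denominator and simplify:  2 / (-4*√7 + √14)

Multiply numerator and denominator by √14 + 4*√7.
Denominator becomes -98; numerator becomes 2*√14 + 8*√7.

(-4*√7 - √14)/49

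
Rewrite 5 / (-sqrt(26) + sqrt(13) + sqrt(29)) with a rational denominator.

Group as (sqrt(13) + sqrt(29)) - sqrt(26); multiply by (sqrt(13) + sqrt(29)) + sqrt(26), then rationalise the remaining surd.

(-40*sqrt(26) + 25*sqrt(29) + 105*sqrt(13) + 65*sqrt(58))/626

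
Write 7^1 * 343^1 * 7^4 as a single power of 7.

7^1 = 7^1; 343^1 = 7^3; 7^4 = 7^4
Combine exponents: 7^8

7^8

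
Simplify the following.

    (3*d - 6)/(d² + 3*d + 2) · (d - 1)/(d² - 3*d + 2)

3/(d² + 3*d + 2)

Factor: 3*d - 6 = 3·(d - 2);  d² + 3*d + 2 = (d + 1)·(d + 2);  d² - 3*d + 2 = (d - 1)·(d - 2)
Cancel the common factors (d - 1), (d - 2).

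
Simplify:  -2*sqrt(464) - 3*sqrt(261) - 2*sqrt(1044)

2*sqrt(464) = 8*sqrt(29); 3*sqrt(261) = 9*sqrt(29); 2*sqrt(1044) = 12*sqrt(29)
Combine: (-8 - 9 - 12)·sqrt(29) = -29*sqrt(29)

-29*sqrt(29)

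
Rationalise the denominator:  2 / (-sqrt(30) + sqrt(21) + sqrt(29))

Group as (sqrt(21) + sqrt(29)) - sqrt(30); multiply by (sqrt(21) + sqrt(29)) + sqrt(30), then rationalise the remaining surd.

(-10*sqrt(30) + 11*sqrt(29) + 19*sqrt(21) + 3*sqrt(2030))/509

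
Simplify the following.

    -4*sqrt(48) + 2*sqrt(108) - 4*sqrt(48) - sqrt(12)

-22*sqrt(3)

4*sqrt(48) = 16*sqrt(3); 2*sqrt(108) = 12*sqrt(3); 4*sqrt(48) = 16*sqrt(3); sqrt(12) = 2*sqrt(3)
Combine: (-16 + 12 - 16 - 2)·sqrt(3) = -22*sqrt(3)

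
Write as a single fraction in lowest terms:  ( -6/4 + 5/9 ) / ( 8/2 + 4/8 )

-17/81

Numerator: -6/4 + 5/9 = -17/18
Denominator: 8/2 + 4/8 = 9/2
Divide: (-17/18) · (2/9) = -17/81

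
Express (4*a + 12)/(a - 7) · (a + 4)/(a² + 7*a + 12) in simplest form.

4/(a - 7)

Factor: 4*a + 12 = 4·(a + 3);  a² + 7*a + 12 = (a + 4)·(a + 3)
Cancel the common factors (a + 4), (a + 3).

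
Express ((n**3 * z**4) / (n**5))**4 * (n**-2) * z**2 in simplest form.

Inside the bracket: (n**-2) * z**4
Raise to the power 4: (n**-8) * z**16
Multiply by (n**-2) * z**2: add exponents.

z**18/n**10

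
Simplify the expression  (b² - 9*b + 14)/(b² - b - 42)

Factor: b² - 9*b + 14 = (b - 2)·(b - 7);  b² - b - 42 = (b - 7)·(b + 6)
Cancel the common factor (b - 7).

(b - 2)/(b + 6)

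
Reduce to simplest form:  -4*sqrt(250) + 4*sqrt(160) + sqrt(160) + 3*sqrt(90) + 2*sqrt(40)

13*sqrt(10)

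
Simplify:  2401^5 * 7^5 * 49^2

7^29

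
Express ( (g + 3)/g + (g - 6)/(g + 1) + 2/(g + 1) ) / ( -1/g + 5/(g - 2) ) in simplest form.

(2*g^3 - 4*g^2 + 3*g - 6)/(4*g^2 + 6*g + 2)

Numerator: (g + 3)/g + (g - 6)/(g + 1) + 2/(g + 1) = (2*g^2 + 3)/(g^2 + g)
Denominator: -1/g + 5/(g - 2) = (4*g + 2)/(g^2 - 2*g)
Divide: ((2*g^2 + 3)/(g^2 + g)) · ((g^2 - 2*g)/(4*g + 2)) = (2*g^3 - 4*g^2 + 3*g - 6)/(4*g^2 + 6*g + 2)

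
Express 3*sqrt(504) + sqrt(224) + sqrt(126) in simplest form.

3*sqrt(504) = 18*sqrt(14); sqrt(224) = 4*sqrt(14); sqrt(126) = 3*sqrt(14)
Combine: (18 + 4 + 3)·sqrt(14) = 25*sqrt(14)

25*sqrt(14)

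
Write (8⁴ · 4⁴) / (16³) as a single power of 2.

8⁴ = 2^12; 4⁴ = 2^8; 16³ = 2^12
Combine exponents: 2^8

2^8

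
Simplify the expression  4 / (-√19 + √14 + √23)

(-18*√19 + 10*√23 + 28*√14 + 2*√6118)/241

Group as (√14 + √23) - √19; multiply by (√14 + √23) + √19, then rationalise the remaining surd.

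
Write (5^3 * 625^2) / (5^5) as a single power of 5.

5^3 = 5^3; 625^2 = 5^8; 5^5 = 5^5
Combine exponents: 5^6

5^6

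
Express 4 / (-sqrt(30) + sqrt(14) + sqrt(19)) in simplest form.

(-12*sqrt(30) + 100*sqrt(19) + 140*sqrt(14) + 16*sqrt(1995))/1055

Group as (sqrt(14) + sqrt(19)) - sqrt(30); multiply by (sqrt(14) + sqrt(19)) + sqrt(30), then rationalise the remaining surd.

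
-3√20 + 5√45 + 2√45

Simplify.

3√20 = 6*√5; 5√45 = 15*√5; 2√45 = 6*√5
Combine: (-6 + 15 + 6)·√5 = 15*√5

15*√5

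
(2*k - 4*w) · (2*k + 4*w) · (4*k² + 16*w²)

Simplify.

Pair the conjugate factors: ((2*k)+(4*w))((2*k)-(4*w)) = 4*k² - 16*w², then repeat with the next factor.

16*k⁴ - 256*w⁴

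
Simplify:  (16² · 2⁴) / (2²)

2^10

16² = 2^8; 2⁴ = 2^4; 2² = 2^2
Combine exponents: 2^10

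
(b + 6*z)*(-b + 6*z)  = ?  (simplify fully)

-b**2 + 36*z**2

(6*z)**2 - (b)**2 = -b**2 + 36*z**2.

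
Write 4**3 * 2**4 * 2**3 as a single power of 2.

2**13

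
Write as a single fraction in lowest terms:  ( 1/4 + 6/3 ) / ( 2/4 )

Numerator: 1/4 + 6/3 = 9/4
Denominator: 2/4 = 1/2
Divide: (9/4) · (2) = 9/2

9/2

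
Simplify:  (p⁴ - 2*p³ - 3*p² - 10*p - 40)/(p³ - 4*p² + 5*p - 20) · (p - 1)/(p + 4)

(p² + p - 2)/(p + 4)

Factor: p⁴ - 2*p³ - 3*p² - 10*p - 40 = (p - 4)·(p² + 5)·(p + 2);  p³ - 4*p² + 5*p - 20 = (p - 4)·(p² + 5)
Cancel the common factors (p² + 5), (p - 4).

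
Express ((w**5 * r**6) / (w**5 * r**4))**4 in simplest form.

Inside the bracket: r**2
Raise to the power 4: r**8

r**8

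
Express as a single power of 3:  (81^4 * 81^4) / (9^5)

3^22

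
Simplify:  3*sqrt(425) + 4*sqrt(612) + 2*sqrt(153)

45*sqrt(17)

3*sqrt(425) = 15*sqrt(17); 4*sqrt(612) = 24*sqrt(17); 2*sqrt(153) = 6*sqrt(17)
Combine: (15 + 24 + 6)·sqrt(17) = 45*sqrt(17)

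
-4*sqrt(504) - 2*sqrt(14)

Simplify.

-26*sqrt(14)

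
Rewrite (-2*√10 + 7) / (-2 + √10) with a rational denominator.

Multiply numerator and denominator by -√10 - 2.
Denominator becomes -6; numerator becomes -3*√10 + 6.

(-2 + √10)/2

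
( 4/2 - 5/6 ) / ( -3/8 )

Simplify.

-28/9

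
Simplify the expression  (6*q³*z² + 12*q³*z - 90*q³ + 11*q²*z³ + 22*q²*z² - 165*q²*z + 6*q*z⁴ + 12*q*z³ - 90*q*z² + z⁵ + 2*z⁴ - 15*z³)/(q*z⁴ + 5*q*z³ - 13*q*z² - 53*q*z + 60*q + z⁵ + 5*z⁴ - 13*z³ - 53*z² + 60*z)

Factor: 6*q³*z² + 12*q³*z - 90*q³ + 11*q²*z³ + 22*q²*z² - 165*q²*z + 6*q*z⁴ + 12*q*z³ - 90*q*z² + z⁵ + 2*z⁴ - 15*z³ = (z - 3)·(z + 5)·(2*q + z)·(3*q + z)·(q + z);  q*z⁴ + 5*q*z³ - 13*q*z² - 53*q*z + 60*q + z⁵ + 5*z⁴ - 13*z³ - 53*z² + 60*z = (z - 3)·(z + 4)·(z - 1)·(q + z)·(z + 5)
Cancel the common factors (z + 5), (z - 3), (q + z).

(6*q² + 5*q*z + z²)/(z² + 3*z - 4)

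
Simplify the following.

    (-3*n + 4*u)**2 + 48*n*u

Expand the square and combine the 48*n*u term.

(3*n + 4*u)**2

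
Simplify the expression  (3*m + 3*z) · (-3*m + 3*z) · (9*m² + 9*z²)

-81*m⁴ + 81*z⁴

Telescope via difference of squares: ((3*z)+(3*m))((3*z)-(3*m)) = -9*m² + 9*z², then repeat with the next factor.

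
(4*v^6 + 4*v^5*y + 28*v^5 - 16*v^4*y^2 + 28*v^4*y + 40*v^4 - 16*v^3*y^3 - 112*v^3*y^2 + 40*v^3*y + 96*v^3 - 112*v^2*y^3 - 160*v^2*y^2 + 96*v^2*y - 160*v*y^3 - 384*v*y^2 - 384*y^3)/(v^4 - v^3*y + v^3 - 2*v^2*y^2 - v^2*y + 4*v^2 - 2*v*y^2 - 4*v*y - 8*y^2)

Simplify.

Factor: 4*v^6 + 4*v^5*y + 28*v^5 - 16*v^4*y^2 + 28*v^4*y + 40*v^4 - 16*v^3*y^3 - 112*v^3*y^2 + 40*v^3*y + 96*v^3 - 112*v^2*y^3 - 160*v^2*y^2 + 96*v^2*y - 160*v*y^3 - 384*v*y^2 - 384*y^3 = 4*(v^2 + v + 4)*(v + y)*(v + 6)*(v - 2*y)*(v + 2*y);  v^4 - v^3*y + v^3 - 2*v^2*y^2 - v^2*y + 4*v^2 - 2*v*y^2 - 4*v*y - 8*y^2 = (v + y)*(v - 2*y)*(v^2 + v + 4)
Cancel the common factors (v^2 + v + 4), (v - 2*y), (v + y).

4*v^2 + 8*v*y + 24*v + 48*y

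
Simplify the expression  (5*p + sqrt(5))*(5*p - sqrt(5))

(5*p)^2 - (sqrt(5))^2 = 25*p^2 - 5.

25*p^2 - 5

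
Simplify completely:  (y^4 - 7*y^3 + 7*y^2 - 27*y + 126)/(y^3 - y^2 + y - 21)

Factor: y^4 - 7*y^3 + 7*y^2 - 27*y + 126 = (y - 6)*(y - 3)*(y^2 + 2*y + 7);  y^3 - y^2 + y - 21 = (y - 3)*(y^2 + 2*y + 7)
Cancel the common factors (y^2 + 2*y + 7), (y - 3).

y - 6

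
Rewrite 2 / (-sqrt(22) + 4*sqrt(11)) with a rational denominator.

Multiply numerator and denominator by sqrt(22) + 4*sqrt(11).
Denominator becomes 154; numerator becomes 2*sqrt(22) + 8*sqrt(11).

(sqrt(22) + 4*sqrt(11))/77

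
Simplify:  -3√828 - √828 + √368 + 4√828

4*√23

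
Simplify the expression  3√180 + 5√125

3√180 = 18*√5; 5√125 = 25*√5
Combine: (18 + 25)·√5 = 43*√5

43*√5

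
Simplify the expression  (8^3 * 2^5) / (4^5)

8^3 = 2^9; 2^5 = 2^5; 4^5 = 2^10
Combine exponents: 2^4

2^4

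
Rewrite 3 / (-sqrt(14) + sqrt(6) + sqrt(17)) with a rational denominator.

Group as (sqrt(6) + sqrt(17)) - sqrt(14); multiply by (sqrt(6) + sqrt(17)) + sqrt(14), then rationalise the remaining surd.

(-9*sqrt(14) + 3*sqrt(17) + 25*sqrt(6) + 4*sqrt(357))/109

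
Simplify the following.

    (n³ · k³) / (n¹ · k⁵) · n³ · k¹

n⁵/k

Quotient: n² · (k^-2)
Multiply by n³ · k¹: add exponents.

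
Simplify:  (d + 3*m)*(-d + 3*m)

-d^2 + 9*m^2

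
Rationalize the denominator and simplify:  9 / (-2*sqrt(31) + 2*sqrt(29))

Multiply numerator and denominator by 2*sqrt(29) + 2*sqrt(31).
Denominator becomes -8; numerator becomes 18*sqrt(29) + 18*sqrt(31).

(-9*sqrt(31) - 9*sqrt(29))/4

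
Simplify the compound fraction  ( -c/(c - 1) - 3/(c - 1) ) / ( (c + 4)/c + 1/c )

Numerator: -c/(c - 1) - 3/(c - 1) = (-c - 3)/(c - 1)
Denominator: (c + 4)/c + 1/c = (c + 5)/c
Divide: ((-c - 3)/(c - 1)) · (c/(c + 5)) = (-c^2 - 3*c)/(c^2 + 4*c - 5)

(-c^2 - 3*c)/(c^2 + 4*c - 5)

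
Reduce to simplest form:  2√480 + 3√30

11*√30

2√480 = 8*√30; 3√30 = 3*√30
Combine: (8 + 3)·√30 = 11*√30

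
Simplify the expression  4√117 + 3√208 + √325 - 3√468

11*√13

4√117 = 12*√13; 3√208 = 12*√13; √325 = 5*√13; 3√468 = 18*√13
Combine: (12 + 12 + 5 - 18)·√13 = 11*√13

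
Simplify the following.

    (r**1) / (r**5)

r**(-4)

Quotient: (r**-4)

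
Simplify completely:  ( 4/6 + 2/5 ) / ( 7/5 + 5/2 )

Numerator: 4/6 + 2/5 = 16/15
Denominator: 7/5 + 5/2 = 39/10
Divide: (16/15) · (10/39) = 32/117

32/117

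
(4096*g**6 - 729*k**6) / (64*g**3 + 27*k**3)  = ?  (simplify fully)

64*g**3 - 27*k**3

4096*g**6 - 729*k**6 factors as (4*g - 3*k)*(4*g + 3*k)*(16*g**2 - 12*g*k + 9*k**2)*(16*g**2 + 12*g*k + 9*k**2).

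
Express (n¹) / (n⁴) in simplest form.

Quotient: (n^-3)

n^(-3)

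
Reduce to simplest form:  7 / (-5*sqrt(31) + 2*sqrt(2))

(-35*sqrt(31) - 14*sqrt(2))/767

Multiply numerator and denominator by 2*sqrt(2) + 5*sqrt(31).
Denominator becomes -767; numerator becomes 14*sqrt(2) + 35*sqrt(31).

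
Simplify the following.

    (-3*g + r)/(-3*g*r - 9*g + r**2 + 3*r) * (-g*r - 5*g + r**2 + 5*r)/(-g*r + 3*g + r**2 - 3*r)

Factor: -3*g*r - 9*g + r**2 + 3*r = (-3*g + r)*(r + 3);  -g*r - 5*g + r**2 + 5*r = (-g + r)*(r + 5);  -g*r + 3*g + r**2 - 3*r = (-g + r)*(r - 3)
Cancel the common factors (-3*g + r), (-g + r).

(r + 5)/(r**2 - 9)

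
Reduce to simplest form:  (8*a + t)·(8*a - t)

64*a² - t²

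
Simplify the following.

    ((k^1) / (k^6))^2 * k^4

k^(-6)

Inside the bracket: (k^-5)
Raise to the power 2: (k^-10)
Multiply by k^4: add exponents.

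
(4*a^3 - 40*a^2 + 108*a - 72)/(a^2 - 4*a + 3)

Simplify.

4*a - 24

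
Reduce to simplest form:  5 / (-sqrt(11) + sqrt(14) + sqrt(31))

(-17*sqrt(11) - 3*sqrt(31) + 14*sqrt(14) + sqrt(4774))/58

Group as (sqrt(14) + sqrt(31)) - sqrt(11); multiply by (sqrt(14) + sqrt(31)) + sqrt(11), then rationalise the remaining surd.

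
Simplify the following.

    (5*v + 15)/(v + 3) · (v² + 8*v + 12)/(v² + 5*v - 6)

Factor: 5*v + 15 = 5·(v + 3);  v² + 8*v + 12 = (v + 6)·(v + 2);  v² + 5*v - 6 = (v + 6)·(v - 1)
Cancel the common factors (v + 6), (v + 3).

(5*v + 10)/(v - 1)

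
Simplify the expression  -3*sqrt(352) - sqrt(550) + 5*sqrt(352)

3*sqrt(22)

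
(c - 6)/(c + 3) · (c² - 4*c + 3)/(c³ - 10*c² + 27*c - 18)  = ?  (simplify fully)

Factor: c² - 4*c + 3 = (c - 3)·(c - 1);  c³ - 10*c² + 27*c - 18 = (c - 6)·(c - 3)·(c - 1)
Cancel the common factors (c - 3), (c - 6), (c - 1).

1/(c + 3)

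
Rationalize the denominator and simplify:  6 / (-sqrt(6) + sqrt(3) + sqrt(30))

Group as (sqrt(3) + sqrt(30)) - sqrt(6); multiply by (sqrt(3) + sqrt(30)) + sqrt(6), then rationalise the remaining surd.

(-22*sqrt(3) - 8*sqrt(15) + 18*sqrt(6) + 14*sqrt(30))/41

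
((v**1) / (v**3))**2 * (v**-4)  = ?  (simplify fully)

Inside the bracket: (v**-2)
Raise to the power 2: (v**-4)
Multiply by (v**-4): add exponents.

v**(-8)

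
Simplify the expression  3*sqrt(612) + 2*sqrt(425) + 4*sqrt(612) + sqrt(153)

3*sqrt(612) = 18*sqrt(17); 2*sqrt(425) = 10*sqrt(17); 4*sqrt(612) = 24*sqrt(17); sqrt(153) = 3*sqrt(17)

55*sqrt(17)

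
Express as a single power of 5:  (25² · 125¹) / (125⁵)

5^(-8)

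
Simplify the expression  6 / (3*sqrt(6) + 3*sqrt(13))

Multiply numerator and denominator by -3*sqrt(13) + 3*sqrt(6).
Denominator becomes -63; numerator becomes -18*sqrt(13) + 18*sqrt(6).

(-2*sqrt(6) + 2*sqrt(13))/7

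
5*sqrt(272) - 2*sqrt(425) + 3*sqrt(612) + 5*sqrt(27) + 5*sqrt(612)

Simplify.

15*sqrt(3) + 58*sqrt(17)

5*sqrt(272) = 20*sqrt(17); 2*sqrt(425) = 10*sqrt(17); 3*sqrt(612) = 18*sqrt(17); 5*sqrt(27) = 15*sqrt(3); 5*sqrt(612) = 30*sqrt(17)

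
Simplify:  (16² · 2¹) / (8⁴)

16² = 2^8; 2¹ = 2^1; 8⁴ = 2^12
Combine exponents: 2^(-3)

2^(-3)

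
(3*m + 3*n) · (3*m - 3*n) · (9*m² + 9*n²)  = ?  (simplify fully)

81*m⁴ - 81*n⁴

Telescope via difference of squares: ((3*m)+(3*n))((3*m)-(3*n)) = 9*m² - 9*n², then repeat with the next factor.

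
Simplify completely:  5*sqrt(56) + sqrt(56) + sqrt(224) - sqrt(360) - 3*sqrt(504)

5*sqrt(56) = 10*sqrt(14); sqrt(56) = 2*sqrt(14); sqrt(224) = 4*sqrt(14); sqrt(360) = 6*sqrt(10); 3*sqrt(504) = 18*sqrt(14)

-6*sqrt(10) - 2*sqrt(14)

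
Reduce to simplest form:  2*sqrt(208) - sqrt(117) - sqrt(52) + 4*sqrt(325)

23*sqrt(13)

2*sqrt(208) = 8*sqrt(13); sqrt(117) = 3*sqrt(13); sqrt(52) = 2*sqrt(13); 4*sqrt(325) = 20*sqrt(13)
Combine: (8 - 3 - 2 + 20)·sqrt(13) = 23*sqrt(13)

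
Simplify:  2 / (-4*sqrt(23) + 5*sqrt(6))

Multiply numerator and denominator by 5*sqrt(6) + 4*sqrt(23).
Denominator becomes -218; numerator becomes 10*sqrt(6) + 8*sqrt(23).

(-4*sqrt(23) - 5*sqrt(6))/109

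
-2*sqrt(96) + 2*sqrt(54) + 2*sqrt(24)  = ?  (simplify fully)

2*sqrt(6)

2*sqrt(96) = 8*sqrt(6); 2*sqrt(54) = 6*sqrt(6); 2*sqrt(24) = 4*sqrt(6)
Combine: (-8 + 6 + 4)·sqrt(6) = 2*sqrt(6)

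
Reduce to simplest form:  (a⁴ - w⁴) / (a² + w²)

a² - w²

Difference of fourth powers: factor out (a² + w²).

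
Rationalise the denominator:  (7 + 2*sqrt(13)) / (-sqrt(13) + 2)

(-40 - 11*sqrt(13))/9

Multiply numerator and denominator by 2 + sqrt(13).
Denominator becomes -9; numerator becomes 11*sqrt(13) + 40.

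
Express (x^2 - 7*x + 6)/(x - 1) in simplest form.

x - 6

Factor: x^2 - 7*x + 6 = (x - 1)*(x - 6)
Cancel the common factor (x - 1).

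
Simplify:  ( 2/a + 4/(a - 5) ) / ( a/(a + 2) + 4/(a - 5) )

Numerator: 2/a + 4/(a - 5) = (6*a - 10)/(a^2 - 5*a)
Denominator: a/(a + 2) + 4/(a - 5) = (a^2 - a + 8)/(a^2 - 3*a - 10)
Divide: ((6*a - 10)/(a^2 - 5*a)) · ((a^2 - 3*a - 10)/(a^2 - a + 8)) = (6*a^2 + 2*a - 20)/(a^3 - a^2 + 8*a)

(6*a^2 + 2*a - 20)/(a^3 - a^2 + 8*a)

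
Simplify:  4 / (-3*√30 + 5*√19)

(12*√30 + 20*√19)/205

Multiply numerator and denominator by 3*√30 + 5*√19.
Denominator becomes 205; numerator becomes 12*√30 + 20*√19.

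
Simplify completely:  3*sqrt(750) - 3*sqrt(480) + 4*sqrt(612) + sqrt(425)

3*sqrt(750) = 15*sqrt(30); 3*sqrt(480) = 12*sqrt(30); 4*sqrt(612) = 24*sqrt(17); sqrt(425) = 5*sqrt(17)

3*sqrt(30) + 29*sqrt(17)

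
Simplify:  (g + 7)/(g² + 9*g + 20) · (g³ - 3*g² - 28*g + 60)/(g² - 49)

(g² - 8*g + 12)/(g² - 3*g - 28)

Factor: g² + 9*g + 20 = (g + 5)·(g + 4);  g³ - 3*g² - 28*g + 60 = (g - 2)·(g + 5)·(g - 6);  g² - 49 = (g - 7)·(g + 7)
Cancel the common factors (g + 7), (g + 5).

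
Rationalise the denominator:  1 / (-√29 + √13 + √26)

(-5*√29 + 8*√26 + 21*√13 + 13*√58)/626

Group as (√13 + √26) - √29; multiply by (√13 + √26) + √29, then rationalise the remaining surd.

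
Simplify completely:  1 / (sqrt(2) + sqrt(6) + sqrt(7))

(-4*sqrt(21) + sqrt(7) + 3*sqrt(6) + 11*sqrt(2))/47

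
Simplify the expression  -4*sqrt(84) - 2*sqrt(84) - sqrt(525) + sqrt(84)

4*sqrt(84) = 8*sqrt(21); 2*sqrt(84) = 4*sqrt(21); sqrt(525) = 5*sqrt(21); sqrt(84) = 2*sqrt(21)
Combine: (-8 - 4 - 5 + 2)·sqrt(21) = -15*sqrt(21)

-15*sqrt(21)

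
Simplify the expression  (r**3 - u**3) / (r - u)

Apply the difference-of-cubes factorisation and cancel (r - u).

r**2 + r*u + u**2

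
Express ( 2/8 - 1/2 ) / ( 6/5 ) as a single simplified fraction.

-5/24

Numerator: 2/8 - 1/2 = -1/4
Denominator: 6/5 = 6/5
Divide: (-1/4) · (5/6) = -5/24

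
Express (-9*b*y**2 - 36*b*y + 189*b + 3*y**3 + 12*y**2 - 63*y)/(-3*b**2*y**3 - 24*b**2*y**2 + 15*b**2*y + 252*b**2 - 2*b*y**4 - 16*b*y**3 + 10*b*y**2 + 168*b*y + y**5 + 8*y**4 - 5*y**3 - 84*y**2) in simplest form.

Factor: -9*b*y**2 - 36*b*y + 189*b + 3*y**3 + 12*y**2 - 63*y = 3*(y - 3)*(-3*b + y)*(y + 7);  -3*b**2*y**3 - 24*b**2*y**2 + 15*b**2*y + 252*b**2 - 2*b*y**4 - 16*b*y**3 + 10*b*y**2 + 168*b*y + y**5 + 8*y**4 - 5*y**3 - 84*y**2 = (y + 7)*(y - 3)*(-3*b + y)*(b + y)*(y + 4)
Cancel the common factors (y + 7), (-3*b + y), (y - 3).

3/(b*y + 4*b + y**2 + 4*y)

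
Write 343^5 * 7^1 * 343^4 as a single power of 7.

7^28

343^5 = 7^15; 7^1 = 7^1; 343^4 = 7^12
Combine exponents: 7^28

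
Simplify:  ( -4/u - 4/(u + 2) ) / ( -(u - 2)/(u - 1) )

Numerator: -4/u - 4/(u + 2) = (-8*u - 8)/(u**2 + 2*u)
Denominator: -(u - 2)/(u - 1) = (-u + 2)/(u - 1)
Divide: ((-8*u - 8)/(u**2 + 2*u)) · ((u - 1)/(-u + 2)) = (8*u**2 - 8)/(u**3 - 4*u)

(8*u**2 - 8)/(u**3 - 4*u)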